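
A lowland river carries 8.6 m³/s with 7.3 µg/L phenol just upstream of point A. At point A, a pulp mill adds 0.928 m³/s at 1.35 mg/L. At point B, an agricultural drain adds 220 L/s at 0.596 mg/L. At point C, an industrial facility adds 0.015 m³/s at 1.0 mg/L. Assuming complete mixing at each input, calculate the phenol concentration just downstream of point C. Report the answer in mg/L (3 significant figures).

7.3 µg/L = 0.0073 mg/L.
After input A: C = (8.6·0.0073 + 0.928·1.35) / 9.528 = 0.1381 mg/L.
220 L/s = 0.22 m³/s.
After input B: C = (9.528·0.1381 + 0.22·0.596) / 9.748 = 0.1484 mg/L.
After input C: C = (9.748·0.1484 + 0.015·1) / 9.763 = 0.1497 mg/L.

0.150 mg/L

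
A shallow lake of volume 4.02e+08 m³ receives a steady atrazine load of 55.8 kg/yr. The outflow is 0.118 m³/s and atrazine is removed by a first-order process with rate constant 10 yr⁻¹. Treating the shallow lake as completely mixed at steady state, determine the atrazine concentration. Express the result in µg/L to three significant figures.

0.0139 µg/L

Outflow Q = 0.118 m³/s × 3.156e+07 s/yr = 3.724e+06 m³/yr.
Steady-state CSTR mass balance: W = Q·C + k·V·C, so C = W/(Q + kV).
Q + kV = 3.724e+06 + 10·4.02e+08 = 4.024e+09 m³/yr.
C = 55.8/4.024e+09 = 1.387e-08 kg/m³ = 1.387e-05 mg/L = 0.01387 µg/L.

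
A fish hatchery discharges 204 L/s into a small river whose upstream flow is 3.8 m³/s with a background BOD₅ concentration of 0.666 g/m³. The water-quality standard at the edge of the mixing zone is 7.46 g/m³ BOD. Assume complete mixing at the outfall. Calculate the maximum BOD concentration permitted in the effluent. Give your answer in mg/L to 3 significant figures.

134 mg/L

204 L/s = 0.204 m³/s.
Mass balance: 7.46·4.004 = 0.204·Cₑ + 3.8·0.666.
Cₑ = (29.87 − 2.531) / 0.204 = 134 mg/L.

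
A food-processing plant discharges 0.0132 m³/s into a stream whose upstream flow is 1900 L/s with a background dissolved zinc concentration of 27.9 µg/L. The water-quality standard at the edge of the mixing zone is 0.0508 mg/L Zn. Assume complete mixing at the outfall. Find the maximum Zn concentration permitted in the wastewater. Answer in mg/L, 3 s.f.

3.35 mg/L

1900 L/s = 1.9 m³/s.
27.9 µg/L = 0.0279 mg/L.
Mass balance: 0.0508·1.913 = 0.0132·Cₑ + 1.9·0.0279.
Cₑ = (0.09719 − 0.05301) / 0.0132 = 3.347 mg/L.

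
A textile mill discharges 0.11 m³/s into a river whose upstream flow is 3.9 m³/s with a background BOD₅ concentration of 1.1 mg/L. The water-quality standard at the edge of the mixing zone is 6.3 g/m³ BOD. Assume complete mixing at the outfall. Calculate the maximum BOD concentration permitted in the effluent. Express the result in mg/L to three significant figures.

Mass balance: 6.3·4.01 = 0.11·Cₑ + 3.9·1.1.
Cₑ = (25.26 − 4.29) / 0.11 = 190.7 mg/L.

191 mg/L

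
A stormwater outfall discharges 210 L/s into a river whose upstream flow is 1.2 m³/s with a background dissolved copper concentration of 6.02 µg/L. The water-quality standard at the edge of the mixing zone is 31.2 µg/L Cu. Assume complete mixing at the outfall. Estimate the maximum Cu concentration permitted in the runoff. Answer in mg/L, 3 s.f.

210 L/s = 0.21 m³/s.
6.02 µg/L = 0.00602 mg/L.
31.2 µg/L = 0.0312 mg/L.
Mass balance: 0.0312·1.41 = 0.21·Cₑ + 1.2·0.00602.
Cₑ = (0.04399 − 0.007224) / 0.21 = 0.1751 mg/L.

0.175 mg/L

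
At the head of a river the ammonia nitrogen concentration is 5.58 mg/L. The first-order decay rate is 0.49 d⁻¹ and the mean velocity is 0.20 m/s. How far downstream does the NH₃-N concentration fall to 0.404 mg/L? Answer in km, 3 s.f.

92.6 km

From C = C₀·e^(−kt), t = ln(C₀/C)/k = ln(5.58/0.404)/0.49 = 2.626/0.49 = 5.358 d.
Distance = v·t = 0.20 m/s × 4.63e+05 s = 9.259e+04 m = 92.59 km.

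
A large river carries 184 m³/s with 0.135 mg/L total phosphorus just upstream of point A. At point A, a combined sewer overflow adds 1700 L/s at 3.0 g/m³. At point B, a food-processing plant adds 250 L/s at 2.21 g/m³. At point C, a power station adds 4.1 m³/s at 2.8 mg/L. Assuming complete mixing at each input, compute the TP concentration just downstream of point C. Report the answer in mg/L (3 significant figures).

1700 L/s = 1.7 m³/s.
After input A: C = (184·0.135 + 1.7·3) / 185.7 = 0.1612 mg/L.
250 L/s = 0.25 m³/s.
After input B: C = (185.7·0.1612 + 0.25·2.21) / 185.9 = 0.164 mg/L.
After input C: C = (185.9·0.164 + 4.1·2.8) / 190 = 0.2208 mg/L.

0.221 mg/L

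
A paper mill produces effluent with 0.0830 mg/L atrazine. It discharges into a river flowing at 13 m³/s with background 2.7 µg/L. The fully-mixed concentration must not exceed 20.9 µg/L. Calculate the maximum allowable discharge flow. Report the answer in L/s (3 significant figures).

3810 L/s

2.7 µg/L = 0.0027 mg/L.
20.9 µg/L = 0.0209 mg/L.
Mass balance at complete mixing: C_std·(Q_w + Q_r) = Q_w·C_e + Q_r·C_b.
Rearranging, Q_w = Q_r·(C_std − C_b)/(C_e − C_std) = 13·(0.0209 − 0.0027) / (0.083 − 0.0209) = 3.81 m³/s.
= 3810 L/s.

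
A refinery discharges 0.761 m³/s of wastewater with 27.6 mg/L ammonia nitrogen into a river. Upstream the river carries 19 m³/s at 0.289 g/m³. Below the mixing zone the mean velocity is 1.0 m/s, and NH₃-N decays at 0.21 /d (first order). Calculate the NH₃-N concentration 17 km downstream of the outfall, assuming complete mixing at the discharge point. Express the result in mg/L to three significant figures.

1.29 mg/L

After complete mixing, C₀ = (0.761·27.6 + 19·0.289) / 19.76 = 1.341 mg/L.
Travel time t = 1.7e+04 m / 1.0 m/s = 1.7e+04 s = 0.1968 d.
C = 1.341·exp(−0.21·0.1968) = 1.341·0.9595 = 1.286 mg/L.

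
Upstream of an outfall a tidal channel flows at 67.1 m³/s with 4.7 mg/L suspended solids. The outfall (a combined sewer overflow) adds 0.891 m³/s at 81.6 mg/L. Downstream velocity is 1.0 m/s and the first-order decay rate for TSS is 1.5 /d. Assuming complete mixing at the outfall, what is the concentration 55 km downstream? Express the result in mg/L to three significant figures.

2.20 mg/L

After complete mixing, C₀ = (0.891·81.6 + 67.1·4.7) / 67.99 = 5.708 mg/L.
Travel time t = 5.5e+04 m / 1.0 m/s = 5.5e+04 s = 0.6366 d.
C = 5.708·exp(−1.5·0.6366) = 5.708·0.3849 = 2.197 mg/L.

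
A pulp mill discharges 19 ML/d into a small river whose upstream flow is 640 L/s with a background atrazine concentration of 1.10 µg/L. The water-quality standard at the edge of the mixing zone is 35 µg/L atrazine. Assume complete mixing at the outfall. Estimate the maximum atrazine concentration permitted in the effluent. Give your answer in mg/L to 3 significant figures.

0.134 mg/L

19 ML/d = 0.2199 m³/s.
640 L/s = 0.64 m³/s.
1.10 µg/L = 0.0011 mg/L.
35 µg/L = 0.035 mg/L.
Mass balance: 0.035·0.8599 = 0.2199·Cₑ + 0.64·0.0011.
Cₑ = (0.0301 − 0.000704) / 0.2199 = 0.1337 mg/L.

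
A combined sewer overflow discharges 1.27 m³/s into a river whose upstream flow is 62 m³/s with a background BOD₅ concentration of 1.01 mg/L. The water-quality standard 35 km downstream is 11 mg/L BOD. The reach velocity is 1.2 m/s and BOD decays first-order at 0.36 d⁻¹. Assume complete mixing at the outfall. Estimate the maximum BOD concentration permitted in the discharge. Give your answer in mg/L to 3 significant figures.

Travel time to the compliance point: t = 3.5e+04/1.2 = 2.917e+04 s = 0.3376 d; decay factor exp(−0.36·0.3376) = 0.8856.
So the concentration just after mixing may be at most 11/0.8856 = 12.42 mg/L.
Mass balance: 12.42·63.27 = 1.27·Cₑ + 62·1.01.
Cₑ = (785.9 − 62.62) / 1.27 = 569.5 mg/L.

570 mg/L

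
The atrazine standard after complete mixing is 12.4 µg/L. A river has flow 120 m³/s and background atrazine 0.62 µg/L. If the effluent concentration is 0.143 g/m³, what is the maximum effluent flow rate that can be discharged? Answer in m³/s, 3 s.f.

10.8 m³/s

0.62 µg/L = 0.00062 mg/L.
12.4 µg/L = 0.0124 mg/L.
Mass balance at complete mixing: C_std·(Q_w + Q_r) = Q_w·C_e + Q_r·C_b.
Rearranging, Q_w = Q_r·(C_std − C_b)/(C_e − C_std) = 120·(0.0124 − 0.00062) / (0.143 − 0.0124) = 10.82 m³/s.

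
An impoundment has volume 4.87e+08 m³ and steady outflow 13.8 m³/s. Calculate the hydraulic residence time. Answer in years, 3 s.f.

Q = 13.8 m³/s × 3.156e+07 s/yr = 4.355e+08 m³/yr.
Hydraulic residence time τ = V/Q = 4.87e+08/4.355e+08 = 1.118 yr.

1.12 yr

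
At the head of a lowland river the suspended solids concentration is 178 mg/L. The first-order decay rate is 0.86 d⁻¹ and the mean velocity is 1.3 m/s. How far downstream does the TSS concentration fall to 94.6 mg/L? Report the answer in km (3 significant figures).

82.6 km

From C = C₀·e^(−kt), t = ln(C₀/C)/k = ln(178/94.6)/0.86 = 0.6321/0.86 = 0.735 d.
Distance = v·t = 1.3 m/s × 6.351e+04 s = 8.256e+04 m = 82.56 km.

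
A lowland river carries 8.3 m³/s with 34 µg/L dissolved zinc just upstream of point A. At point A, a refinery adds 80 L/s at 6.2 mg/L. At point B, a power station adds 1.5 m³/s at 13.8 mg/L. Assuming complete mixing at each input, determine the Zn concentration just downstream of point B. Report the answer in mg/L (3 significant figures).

34 µg/L = 0.034 mg/L.
80 L/s = 0.08 m³/s.
After input A: C = (8.3·0.034 + 0.08·6.2) / 8.38 = 0.09286 mg/L.
After input B: C = (8.38·0.09286 + 1.5·13.8) / 9.88 = 2.174 mg/L.

2.17 mg/L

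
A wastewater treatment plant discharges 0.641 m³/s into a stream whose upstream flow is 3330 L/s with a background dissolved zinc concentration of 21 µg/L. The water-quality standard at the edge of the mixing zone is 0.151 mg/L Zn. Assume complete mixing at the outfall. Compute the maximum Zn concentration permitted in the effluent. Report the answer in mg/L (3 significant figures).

0.826 mg/L

3330 L/s = 3.33 m³/s.
21 µg/L = 0.021 mg/L.
Mass balance: 0.151·3.971 = 0.641·Cₑ + 3.33·0.021.
Cₑ = (0.5996 − 0.06993) / 0.641 = 0.8264 mg/L.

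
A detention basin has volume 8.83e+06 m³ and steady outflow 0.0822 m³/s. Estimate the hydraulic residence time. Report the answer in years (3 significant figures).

3.40 yr

Q = 0.0822 m³/s × 3.156e+07 s/yr = 2.594e+06 m³/yr.
Hydraulic residence time τ = V/Q = 8.83e+06/2.594e+06 = 3.404 yr.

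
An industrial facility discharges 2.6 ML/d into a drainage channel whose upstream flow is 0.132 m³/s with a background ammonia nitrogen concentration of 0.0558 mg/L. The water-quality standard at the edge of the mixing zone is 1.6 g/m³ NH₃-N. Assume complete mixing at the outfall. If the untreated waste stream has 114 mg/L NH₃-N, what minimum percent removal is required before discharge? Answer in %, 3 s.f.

92.7 %

2.6 ML/d = 0.03009 m³/s.
Mass balance: 1.6·0.1621 = 0.03009·Cₑ + 0.132·0.0558.
Cₑ = (0.2593 − 0.007366) / 0.03009 = 8.374 mg/L.
Required removal = 1 − 8.374/114 = 92.65 %.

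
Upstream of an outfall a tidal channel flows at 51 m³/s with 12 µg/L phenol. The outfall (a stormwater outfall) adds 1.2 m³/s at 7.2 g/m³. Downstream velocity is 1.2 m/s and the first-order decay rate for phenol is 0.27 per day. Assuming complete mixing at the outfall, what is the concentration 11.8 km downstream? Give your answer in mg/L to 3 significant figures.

0.172 mg/L

12 µg/L = 0.012 mg/L.
After complete mixing, C₀ = (1.2·7.2 + 51·0.012) / 52.2 = 0.1772 mg/L.
Travel time t = 1.18e+04 m / 1.2 m/s = 9833 s = 0.1138 d.
C = 0.1772·exp(−0.27·0.1138) = 0.1772·0.9697 = 0.1719 mg/L.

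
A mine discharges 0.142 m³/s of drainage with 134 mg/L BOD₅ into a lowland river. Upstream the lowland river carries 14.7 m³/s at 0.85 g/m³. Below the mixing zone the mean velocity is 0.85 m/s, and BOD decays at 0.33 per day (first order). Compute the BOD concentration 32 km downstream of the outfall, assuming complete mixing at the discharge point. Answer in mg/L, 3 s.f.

1.84 mg/L

After complete mixing, C₀ = (0.142·134 + 14.7·0.85) / 14.84 = 2.124 mg/L.
Travel time t = 3.2e+04 m / 0.85 m/s = 3.765e+04 s = 0.4357 d.
C = 2.124·exp(−0.33·0.4357) = 2.124·0.8661 = 1.839 mg/L.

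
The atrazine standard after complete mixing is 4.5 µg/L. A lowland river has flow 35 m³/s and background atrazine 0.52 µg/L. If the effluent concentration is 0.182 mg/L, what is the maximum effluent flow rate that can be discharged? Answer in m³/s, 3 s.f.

0.52 µg/L = 0.00052 mg/L.
4.5 µg/L = 0.0045 mg/L.
Mass balance at complete mixing: C_std·(Q_w + Q_r) = Q_w·C_e + Q_r·C_b.
Rearranging, Q_w = Q_r·(C_std − C_b)/(C_e − C_std) = 35·(0.0045 − 0.00052) / (0.182 − 0.0045) = 0.7848 m³/s.

0.785 m³/s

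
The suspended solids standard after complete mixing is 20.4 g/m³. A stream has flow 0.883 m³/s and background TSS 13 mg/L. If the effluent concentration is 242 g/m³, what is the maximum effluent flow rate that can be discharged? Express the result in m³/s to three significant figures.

0.0295 m³/s

Mass balance at complete mixing: C_std·(Q_w + Q_r) = Q_w·C_e + Q_r·C_b.
Rearranging, Q_w = Q_r·(C_std − C_b)/(C_e − C_std) = 0.883·(20.4 − 13) / (242 − 20.4) = 0.02949 m³/s.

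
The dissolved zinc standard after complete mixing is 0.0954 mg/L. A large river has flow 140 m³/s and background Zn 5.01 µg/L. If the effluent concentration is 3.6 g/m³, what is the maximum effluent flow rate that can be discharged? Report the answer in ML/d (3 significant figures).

312 ML/d

5.01 µg/L = 0.00501 mg/L.
Mass balance at complete mixing: C_std·(Q_w + Q_r) = Q_w·C_e + Q_r·C_b.
Rearranging, Q_w = Q_r·(C_std − C_b)/(C_e − C_std) = 140·(0.0954 − 0.00501) / (3.6 − 0.0954) = 3.611 m³/s.
= 312 ML/d.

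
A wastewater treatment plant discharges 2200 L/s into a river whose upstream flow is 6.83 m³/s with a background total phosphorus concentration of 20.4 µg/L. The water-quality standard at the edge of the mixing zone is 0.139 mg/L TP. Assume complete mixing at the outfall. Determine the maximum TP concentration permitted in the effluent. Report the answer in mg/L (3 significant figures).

2200 L/s = 2.2 m³/s.
20.4 µg/L = 0.0204 mg/L.
Mass balance: 0.139·9.03 = 2.2·Cₑ + 6.83·0.0204.
Cₑ = (1.255 − 0.1393) / 2.2 = 0.5072 mg/L.

0.507 mg/L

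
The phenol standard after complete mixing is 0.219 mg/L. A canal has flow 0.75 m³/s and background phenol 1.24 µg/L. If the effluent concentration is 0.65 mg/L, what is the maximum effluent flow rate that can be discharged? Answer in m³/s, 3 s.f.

1.24 µg/L = 0.00124 mg/L.
Mass balance at complete mixing: C_std·(Q_w + Q_r) = Q_w·C_e + Q_r·C_b.
Rearranging, Q_w = Q_r·(C_std − C_b)/(C_e − C_std) = 0.75·(0.219 − 0.00124) / (0.65 − 0.219) = 0.3789 m³/s.

0.379 m³/s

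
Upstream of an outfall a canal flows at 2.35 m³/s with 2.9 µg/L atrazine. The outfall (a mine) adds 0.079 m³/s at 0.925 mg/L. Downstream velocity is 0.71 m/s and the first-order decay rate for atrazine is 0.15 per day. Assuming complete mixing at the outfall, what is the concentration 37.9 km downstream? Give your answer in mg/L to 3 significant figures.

2.9 µg/L = 0.0029 mg/L.
After complete mixing, C₀ = (0.079·0.925 + 2.35·0.0029) / 2.429 = 0.03289 mg/L.
Travel time t = 3.79e+04 m / 0.71 m/s = 5.338e+04 s = 0.6178 d.
C = 0.03289·exp(−0.15·0.6178) = 0.03289·0.9115 = 0.02998 mg/L.

0.0300 mg/L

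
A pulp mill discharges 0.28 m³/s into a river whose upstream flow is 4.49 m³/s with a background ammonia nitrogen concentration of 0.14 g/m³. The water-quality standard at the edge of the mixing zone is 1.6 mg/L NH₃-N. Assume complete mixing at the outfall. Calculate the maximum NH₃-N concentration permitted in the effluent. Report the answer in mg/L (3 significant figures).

25.0 mg/L

Mass balance: 1.6·4.77 = 0.28·Cₑ + 4.49·0.14.
Cₑ = (7.632 − 0.6286) / 0.28 = 25.01 mg/L.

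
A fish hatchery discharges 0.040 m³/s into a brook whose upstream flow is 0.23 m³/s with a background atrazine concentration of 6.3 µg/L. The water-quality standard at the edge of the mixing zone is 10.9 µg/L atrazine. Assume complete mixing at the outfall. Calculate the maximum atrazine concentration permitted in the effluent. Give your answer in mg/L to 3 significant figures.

0.0374 mg/L

6.3 µg/L = 0.0063 mg/L.
10.9 µg/L = 0.0109 mg/L.
Mass balance: 0.0109·0.27 = 0.04·Cₑ + 0.23·0.0063.
Cₑ = (0.002943 − 0.001449) / 0.04 = 0.03735 mg/L.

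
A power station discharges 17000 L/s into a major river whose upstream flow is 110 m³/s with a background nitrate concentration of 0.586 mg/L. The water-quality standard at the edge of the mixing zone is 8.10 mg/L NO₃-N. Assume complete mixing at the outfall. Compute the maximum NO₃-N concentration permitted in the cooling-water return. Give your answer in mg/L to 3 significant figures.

56.7 mg/L

17000 L/s = 17 m³/s.
Mass balance: 8.1·127 = 17·Cₑ + 110·0.586.
Cₑ = (1029 − 64.46) / 17 = 56.72 mg/L.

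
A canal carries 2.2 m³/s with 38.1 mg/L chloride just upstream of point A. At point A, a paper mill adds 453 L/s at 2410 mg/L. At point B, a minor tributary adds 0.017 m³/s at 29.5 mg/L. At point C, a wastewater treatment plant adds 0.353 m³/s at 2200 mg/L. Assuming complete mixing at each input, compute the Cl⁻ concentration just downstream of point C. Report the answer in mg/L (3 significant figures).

453 L/s = 0.453 m³/s.
After input A: C = (2.2·38.1 + 0.453·2410) / 2.653 = 443.1 mg/L.
After input B: C = (2.653·443.1 + 0.017·29.5) / 2.67 = 440.5 mg/L.
After input C: C = (2.67·440.5 + 0.353·2200) / 3.023 = 645.9 mg/L.

646 mg/L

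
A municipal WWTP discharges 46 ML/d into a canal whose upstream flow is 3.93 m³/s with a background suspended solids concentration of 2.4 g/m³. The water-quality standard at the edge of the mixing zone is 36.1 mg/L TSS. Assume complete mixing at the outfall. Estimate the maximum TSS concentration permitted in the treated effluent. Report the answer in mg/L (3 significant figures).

46 ML/d = 0.5324 m³/s.
Mass balance: 36.1·4.462 = 0.5324·Cₑ + 3.93·2.4.
Cₑ = (161.1 − 9.432) / 0.5324 = 284.9 mg/L.

285 mg/L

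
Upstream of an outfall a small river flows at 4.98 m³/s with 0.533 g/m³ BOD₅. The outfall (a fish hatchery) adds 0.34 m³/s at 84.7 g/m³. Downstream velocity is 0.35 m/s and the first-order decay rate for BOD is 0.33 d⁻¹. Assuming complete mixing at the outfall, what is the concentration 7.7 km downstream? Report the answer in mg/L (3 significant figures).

5.44 mg/L

After complete mixing, C₀ = (0.34·84.7 + 4.98·0.533) / 5.32 = 5.912 mg/L.
Travel time t = 7700 m / 0.35 m/s = 2.2e+04 s = 0.2546 d.
C = 5.912·exp(−0.33·0.2546) = 5.912·0.9194 = 5.436 mg/L.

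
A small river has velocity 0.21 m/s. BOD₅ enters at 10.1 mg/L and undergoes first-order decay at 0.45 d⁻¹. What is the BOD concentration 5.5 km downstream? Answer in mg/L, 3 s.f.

Travel time t = 5.5 km / 0.21 m/s = 5500/0.21 = 2.619e+04 s = 0.3031 d.
First-order decay: C = 10.1·exp(−0.45·0.3031) = 10.1·0.8725 = 8.812 mg/L.

8.81 mg/L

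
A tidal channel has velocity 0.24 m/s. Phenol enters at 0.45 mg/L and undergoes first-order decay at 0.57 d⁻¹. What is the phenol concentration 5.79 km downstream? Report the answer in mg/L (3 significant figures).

0.384 mg/L

Travel time t = 5.79 km / 0.24 m/s = 5790/0.24 = 2.412e+04 s = 0.2792 d.
First-order decay: C = 0.45·exp(−0.57·0.2792) = 0.45·0.8529 = 0.3838 mg/L.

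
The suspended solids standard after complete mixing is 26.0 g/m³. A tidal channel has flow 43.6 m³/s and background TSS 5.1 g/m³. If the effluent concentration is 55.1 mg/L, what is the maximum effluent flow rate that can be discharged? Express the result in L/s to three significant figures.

31300 L/s

Mass balance at complete mixing: C_std·(Q_w + Q_r) = Q_w·C_e + Q_r·C_b.
Rearranging, Q_w = Q_r·(C_std − C_b)/(C_e − C_std) = 43.6·(26 − 5.1) / (55.1 − 26) = 31.31 m³/s.
= 3.131e+04 L/s.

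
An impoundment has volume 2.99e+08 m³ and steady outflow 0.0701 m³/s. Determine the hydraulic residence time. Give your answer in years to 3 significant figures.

135 yr

Q = 0.0701 m³/s × 3.156e+07 s/yr = 2.212e+06 m³/yr.
Hydraulic residence time τ = V/Q = 2.99e+08/2.212e+06 = 135.2 yr.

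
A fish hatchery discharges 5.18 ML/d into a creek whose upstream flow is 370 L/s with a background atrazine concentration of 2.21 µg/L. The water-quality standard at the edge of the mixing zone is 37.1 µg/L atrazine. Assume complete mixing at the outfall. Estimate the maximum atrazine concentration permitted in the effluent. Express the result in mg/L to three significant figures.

5.18 ML/d = 0.05995 m³/s.
370 L/s = 0.37 m³/s.
2.21 µg/L = 0.00221 mg/L.
37.1 µg/L = 0.0371 mg/L.
Mass balance: 0.0371·0.43 = 0.05995·Cₑ + 0.37·0.00221.
Cₑ = (0.01595 − 0.0008177) / 0.05995 = 0.2524 mg/L.

0.252 mg/L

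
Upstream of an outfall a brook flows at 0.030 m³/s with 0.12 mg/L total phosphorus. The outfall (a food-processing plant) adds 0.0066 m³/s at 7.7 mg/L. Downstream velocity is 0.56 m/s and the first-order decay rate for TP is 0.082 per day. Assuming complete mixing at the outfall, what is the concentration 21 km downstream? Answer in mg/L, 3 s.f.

1.43 mg/L

After complete mixing, C₀ = (0.0066·7.7 + 0.03·0.12) / 0.0366 = 1.487 mg/L.
Travel time t = 2.1e+04 m / 0.56 m/s = 3.75e+04 s = 0.434 d.
C = 1.487·exp(−0.082·0.434) = 1.487·0.965 = 1.435 mg/L.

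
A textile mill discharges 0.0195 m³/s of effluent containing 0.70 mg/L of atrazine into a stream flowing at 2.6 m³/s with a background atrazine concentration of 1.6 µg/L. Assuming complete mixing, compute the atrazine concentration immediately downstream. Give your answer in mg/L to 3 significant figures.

1.6 µg/L = 0.0016 mg/L.
By mass balance at complete mixing, C = (0.0195·0.7 + 2.6·0.0016) / (0.0195 + 2.6) = 0.01781/2.619 = 0.006799 mg/L.

0.00680 mg/L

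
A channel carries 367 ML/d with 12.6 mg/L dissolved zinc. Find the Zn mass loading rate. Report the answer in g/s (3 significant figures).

367 ML/d = 4.248 m³/s.
Mass flux = Q·C = 4.248 m³/s × 12.6 g/m³ = 53.52 g/s.

53.5 g/s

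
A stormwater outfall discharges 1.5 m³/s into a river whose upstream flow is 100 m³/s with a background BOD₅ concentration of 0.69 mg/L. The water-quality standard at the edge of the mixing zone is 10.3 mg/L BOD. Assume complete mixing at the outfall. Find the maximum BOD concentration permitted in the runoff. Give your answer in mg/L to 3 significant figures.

Mass balance: 10.3·101.5 = 1.5·Cₑ + 100·0.69.
Cₑ = (1045 − 69) / 1.5 = 651 mg/L.

651 mg/L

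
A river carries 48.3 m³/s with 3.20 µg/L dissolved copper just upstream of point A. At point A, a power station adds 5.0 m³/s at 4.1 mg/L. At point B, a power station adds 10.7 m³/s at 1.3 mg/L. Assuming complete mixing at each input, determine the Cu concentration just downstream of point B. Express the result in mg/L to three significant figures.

3.20 µg/L = 0.0032 mg/L.
After input A: C = (48.3·0.0032 + 5·4.1) / 53.3 = 0.3875 mg/L.
After input B: C = (53.3·0.3875 + 10.7·1.3) / 64 = 0.5401 mg/L.

0.540 mg/L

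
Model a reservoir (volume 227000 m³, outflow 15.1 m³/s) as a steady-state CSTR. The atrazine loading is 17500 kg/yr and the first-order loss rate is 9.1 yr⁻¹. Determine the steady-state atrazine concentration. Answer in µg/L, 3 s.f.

36.6 µg/L

Outflow Q = 15.1 m³/s × 3.156e+07 s/yr = 4.765e+08 m³/yr.
Steady-state CSTR mass balance: W = Q·C + k·V·C, so C = W/(Q + kV).
Q + kV = 4.765e+08 + 9.1·227000 = 4.786e+08 m³/yr.
C = 17500/4.786e+08 = 3.657e-05 kg/m³ = 0.03657 mg/L = 36.57 µg/L.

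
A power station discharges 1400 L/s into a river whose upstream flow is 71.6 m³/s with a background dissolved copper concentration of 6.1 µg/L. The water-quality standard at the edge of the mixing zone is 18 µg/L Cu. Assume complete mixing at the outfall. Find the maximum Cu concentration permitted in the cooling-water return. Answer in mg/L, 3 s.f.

1400 L/s = 1.4 m³/s.
6.1 µg/L = 0.0061 mg/L.
18 µg/L = 0.018 mg/L.
Mass balance: 0.018·73 = 1.4·Cₑ + 71.6·0.0061.
Cₑ = (1.314 − 0.4368) / 1.4 = 0.6266 mg/L.

0.627 mg/L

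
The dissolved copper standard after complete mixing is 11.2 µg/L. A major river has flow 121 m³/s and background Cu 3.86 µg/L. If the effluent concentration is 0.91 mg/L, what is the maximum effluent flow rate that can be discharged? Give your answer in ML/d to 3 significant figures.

85.4 ML/d

3.86 µg/L = 0.00386 mg/L.
11.2 µg/L = 0.0112 mg/L.
Mass balance at complete mixing: C_std·(Q_w + Q_r) = Q_w·C_e + Q_r·C_b.
Rearranging, Q_w = Q_r·(C_std − C_b)/(C_e − C_std) = 121·(0.0112 − 0.00386) / (0.91 − 0.0112) = 0.9881 m³/s.
= 85.38 ML/d.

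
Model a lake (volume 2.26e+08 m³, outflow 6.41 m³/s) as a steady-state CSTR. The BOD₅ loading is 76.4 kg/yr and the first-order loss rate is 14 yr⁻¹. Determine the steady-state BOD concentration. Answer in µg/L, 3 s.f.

0.0227 µg/L

Outflow Q = 6.41 m³/s × 3.156e+07 s/yr = 2.023e+08 m³/yr.
Steady-state CSTR mass balance: W = Q·C + k·V·C, so C = W/(Q + kV).
Q + kV = 2.023e+08 + 14·2.26e+08 = 3.366e+09 m³/yr.
C = 76.4/3.366e+09 = 2.27e-08 kg/m³ = 2.27e-05 mg/L = 0.0227 µg/L.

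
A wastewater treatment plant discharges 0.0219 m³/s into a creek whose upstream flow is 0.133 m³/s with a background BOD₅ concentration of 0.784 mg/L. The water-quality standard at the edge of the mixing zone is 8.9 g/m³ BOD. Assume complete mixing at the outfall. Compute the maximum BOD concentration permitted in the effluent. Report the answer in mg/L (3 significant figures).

Mass balance: 8.9·0.1549 = 0.0219·Cₑ + 0.133·0.784.
Cₑ = (1.379 − 0.1043) / 0.0219 = 58.19 mg/L.

58.2 mg/L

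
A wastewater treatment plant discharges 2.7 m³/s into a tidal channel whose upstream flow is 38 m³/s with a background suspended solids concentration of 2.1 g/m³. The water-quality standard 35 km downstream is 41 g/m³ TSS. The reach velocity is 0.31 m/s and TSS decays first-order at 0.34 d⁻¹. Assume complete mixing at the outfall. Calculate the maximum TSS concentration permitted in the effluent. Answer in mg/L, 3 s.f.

Travel time to the compliance point: t = 3.5e+04/0.31 = 1.129e+05 s = 1.307 d; decay factor exp(−0.34·1.307) = 0.6413.
So the concentration just after mixing may be at most 41/0.6413 = 63.94 mg/L.
Mass balance: 63.94·40.7 = 2.7·Cₑ + 38·2.1.
Cₑ = (2602 − 79.8) / 2.7 = 934.2 mg/L.

934 mg/L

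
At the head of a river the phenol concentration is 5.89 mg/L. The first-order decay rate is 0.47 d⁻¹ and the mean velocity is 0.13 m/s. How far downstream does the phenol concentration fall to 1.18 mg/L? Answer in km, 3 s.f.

From C = C₀·e^(−kt), t = ln(C₀/C)/k = ln(5.89/1.18)/0.47 = 1.608/0.47 = 3.421 d.
Distance = v·t = 0.13 m/s × 2.956e+05 s = 3.842e+04 m = 38.42 km.

38.4 km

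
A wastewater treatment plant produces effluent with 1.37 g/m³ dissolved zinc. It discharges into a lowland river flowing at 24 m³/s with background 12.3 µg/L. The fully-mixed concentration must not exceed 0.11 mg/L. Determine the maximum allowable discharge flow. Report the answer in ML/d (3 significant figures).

161 ML/d

12.3 µg/L = 0.0123 mg/L.
Mass balance at complete mixing: C_std·(Q_w + Q_r) = Q_w·C_e + Q_r·C_b.
Rearranging, Q_w = Q_r·(C_std − C_b)/(C_e − C_std) = 24·(0.11 − 0.0123) / (1.37 − 0.11) = 1.861 m³/s.
= 160.8 ML/d.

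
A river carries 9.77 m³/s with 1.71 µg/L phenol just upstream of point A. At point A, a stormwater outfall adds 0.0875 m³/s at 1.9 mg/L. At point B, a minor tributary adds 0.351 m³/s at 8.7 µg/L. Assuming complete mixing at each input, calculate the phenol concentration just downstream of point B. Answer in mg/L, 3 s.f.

0.0182 mg/L

1.71 µg/L = 0.00171 mg/L.
After input A: C = (9.77·0.00171 + 0.0875·1.9) / 9.857 = 0.01856 mg/L.
8.7 µg/L = 0.0087 mg/L.
After input B: C = (9.857·0.01856 + 0.351·0.0087) / 10.21 = 0.01822 mg/L.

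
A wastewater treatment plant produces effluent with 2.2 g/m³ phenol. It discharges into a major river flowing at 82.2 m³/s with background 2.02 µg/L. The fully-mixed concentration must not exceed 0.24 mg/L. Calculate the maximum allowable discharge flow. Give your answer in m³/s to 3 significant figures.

2.02 µg/L = 0.00202 mg/L.
Mass balance at complete mixing: C_std·(Q_w + Q_r) = Q_w·C_e + Q_r·C_b.
Rearranging, Q_w = Q_r·(C_std − C_b)/(C_e − C_std) = 82.2·(0.24 − 0.00202) / (2.2 − 0.24) = 9.981 m³/s.

9.98 m³/s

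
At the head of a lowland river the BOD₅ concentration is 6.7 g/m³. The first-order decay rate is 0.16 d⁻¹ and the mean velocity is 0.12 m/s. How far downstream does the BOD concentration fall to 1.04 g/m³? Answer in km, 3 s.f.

121 km

From C = C₀·e^(−kt), t = ln(C₀/C)/k = ln(6.7/1.04)/0.16 = 1.863/0.16 = 11.64 d.
Distance = v·t = 0.12 m/s × 1.006e+06 s = 1.207e+05 m = 120.7 km.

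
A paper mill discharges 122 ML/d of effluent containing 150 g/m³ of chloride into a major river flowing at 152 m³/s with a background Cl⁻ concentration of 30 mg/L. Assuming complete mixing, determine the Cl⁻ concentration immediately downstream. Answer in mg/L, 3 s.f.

122 ML/d = 1.412 m³/s.
By mass balance at complete mixing, C = (1.412·150 + 152·30) / (1.412 + 152) = 4772/153.4 = 31.1 mg/L.

31.1 mg/L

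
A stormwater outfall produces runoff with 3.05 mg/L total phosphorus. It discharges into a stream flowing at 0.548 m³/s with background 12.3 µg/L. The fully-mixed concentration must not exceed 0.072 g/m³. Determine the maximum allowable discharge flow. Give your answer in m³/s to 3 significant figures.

0.0110 m³/s

12.3 µg/L = 0.0123 mg/L.
Mass balance at complete mixing: C_std·(Q_w + Q_r) = Q_w·C_e + Q_r·C_b.
Rearranging, Q_w = Q_r·(C_std − C_b)/(C_e − C_std) = 0.548·(0.072 − 0.0123) / (3.05 − 0.072) = 0.01099 m³/s.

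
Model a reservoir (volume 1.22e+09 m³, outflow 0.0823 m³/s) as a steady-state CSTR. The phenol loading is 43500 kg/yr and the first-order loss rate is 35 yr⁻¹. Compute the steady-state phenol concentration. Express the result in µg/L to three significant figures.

Outflow Q = 0.0823 m³/s × 3.156e+07 s/yr = 2.597e+06 m³/yr.
Steady-state CSTR mass balance: W = Q·C + k·V·C, so C = W/(Q + kV).
Q + kV = 2.597e+06 + 35·1.22e+09 = 4.27e+10 m³/yr.
C = 43500/4.27e+10 = 1.019e-06 kg/m³ = 0.001019 mg/L = 1.019 µg/L.

1.02 µg/L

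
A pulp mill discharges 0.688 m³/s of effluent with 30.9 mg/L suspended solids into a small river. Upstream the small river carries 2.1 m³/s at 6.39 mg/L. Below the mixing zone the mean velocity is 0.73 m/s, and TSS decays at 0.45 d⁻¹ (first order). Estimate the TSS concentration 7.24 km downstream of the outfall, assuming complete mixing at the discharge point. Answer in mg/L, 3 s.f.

After complete mixing, C₀ = (0.688·30.9 + 2.1·6.39) / 2.788 = 12.44 mg/L.
Travel time t = 7240 m / 0.73 m/s = 9918 s = 0.1148 d.
C = 12.44·exp(−0.45·0.1148) = 12.44·0.9497 = 11.81 mg/L.

11.8 mg/L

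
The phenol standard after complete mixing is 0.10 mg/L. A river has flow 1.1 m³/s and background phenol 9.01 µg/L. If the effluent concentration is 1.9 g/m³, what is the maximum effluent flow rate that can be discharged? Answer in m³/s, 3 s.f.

0.0556 m³/s

9.01 µg/L = 0.00901 mg/L.
Mass balance at complete mixing: C_std·(Q_w + Q_r) = Q_w·C_e + Q_r·C_b.
Rearranging, Q_w = Q_r·(C_std − C_b)/(C_e − C_std) = 1.1·(0.1 − 0.00901) / (1.9 − 0.1) = 0.05561 m³/s.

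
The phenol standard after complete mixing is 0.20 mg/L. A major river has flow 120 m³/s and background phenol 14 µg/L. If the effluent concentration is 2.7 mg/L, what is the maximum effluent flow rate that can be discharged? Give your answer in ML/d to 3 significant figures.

771 ML/d

14 µg/L = 0.014 mg/L.
Mass balance at complete mixing: C_std·(Q_w + Q_r) = Q_w·C_e + Q_r·C_b.
Rearranging, Q_w = Q_r·(C_std − C_b)/(C_e − C_std) = 120·(0.2 − 0.014) / (2.7 − 0.2) = 8.928 m³/s.
= 771.4 ML/d.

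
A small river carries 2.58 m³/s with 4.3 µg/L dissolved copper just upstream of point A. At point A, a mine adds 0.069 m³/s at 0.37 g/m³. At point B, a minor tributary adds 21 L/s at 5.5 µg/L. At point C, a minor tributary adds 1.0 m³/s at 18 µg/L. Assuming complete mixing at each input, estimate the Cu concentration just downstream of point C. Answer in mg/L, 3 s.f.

0.0149 mg/L

4.3 µg/L = 0.0043 mg/L.
After input A: C = (2.58·0.0043 + 0.069·0.37) / 2.649 = 0.01383 mg/L.
21 L/s = 0.021 m³/s.
5.5 µg/L = 0.0055 mg/L.
After input B: C = (2.649·0.01383 + 0.021·0.0055) / 2.67 = 0.01376 mg/L.
18 µg/L = 0.018 mg/L.
After input C: C = (2.67·0.01376 + 1·0.018) / 3.67 = 0.01492 mg/L.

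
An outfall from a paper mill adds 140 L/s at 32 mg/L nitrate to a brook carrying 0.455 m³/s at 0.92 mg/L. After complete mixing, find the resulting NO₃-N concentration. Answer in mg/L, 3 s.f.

8.23 mg/L

140 L/s = 0.14 m³/s.
Flow-weighted mixing gives C = (0.14·32 + 0.455·0.92) / (0.14 + 0.455) = 4.899/0.595 = 8.233 mg/L.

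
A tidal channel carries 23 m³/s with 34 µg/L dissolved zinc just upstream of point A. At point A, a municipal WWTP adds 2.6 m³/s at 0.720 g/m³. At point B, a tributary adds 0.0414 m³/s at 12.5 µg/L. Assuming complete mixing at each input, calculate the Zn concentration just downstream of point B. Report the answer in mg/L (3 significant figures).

0.104 mg/L

34 µg/L = 0.034 mg/L.
After input A: C = (23·0.034 + 2.6·0.72) / 25.6 = 0.1037 mg/L.
12.5 µg/L = 0.0125 mg/L.
After input B: C = (25.6·0.1037 + 0.0414·0.0125) / 25.64 = 0.1035 mg/L.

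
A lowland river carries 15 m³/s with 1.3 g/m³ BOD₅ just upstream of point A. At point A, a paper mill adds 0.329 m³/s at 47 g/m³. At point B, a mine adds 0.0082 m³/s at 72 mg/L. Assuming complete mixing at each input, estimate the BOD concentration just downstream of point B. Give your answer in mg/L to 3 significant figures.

2.32 mg/L

After input A: C = (15·1.3 + 0.329·47) / 15.33 = 2.281 mg/L.
After input B: C = (15.33·2.281 + 0.0082·72) / 15.34 = 2.318 mg/L.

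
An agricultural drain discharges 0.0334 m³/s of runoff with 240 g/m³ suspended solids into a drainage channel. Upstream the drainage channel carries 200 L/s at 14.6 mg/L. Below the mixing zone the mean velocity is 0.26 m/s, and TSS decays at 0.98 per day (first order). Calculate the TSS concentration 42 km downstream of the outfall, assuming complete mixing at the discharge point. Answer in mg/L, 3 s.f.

200 L/s = 0.2 m³/s.
After complete mixing, C₀ = (0.0334·240 + 0.2·14.6) / 0.2334 = 46.86 mg/L.
Travel time t = 4.2e+04 m / 0.26 m/s = 1.615e+05 s = 1.87 d.
C = 46.86·exp(−0.98·1.87) = 46.86·0.1601 = 7.499 mg/L.

7.50 mg/L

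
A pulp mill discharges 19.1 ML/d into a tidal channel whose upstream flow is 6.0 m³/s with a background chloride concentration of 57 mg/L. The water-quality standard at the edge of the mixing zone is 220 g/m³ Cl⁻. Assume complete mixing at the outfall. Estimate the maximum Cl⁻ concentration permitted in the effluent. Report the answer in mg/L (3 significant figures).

19.1 ML/d = 0.2211 m³/s.
Mass balance: 220·6.221 = 0.2211·Cₑ + 6·57.
Cₑ = (1369 − 342) / 0.2211 = 4644 mg/L.

4640 mg/L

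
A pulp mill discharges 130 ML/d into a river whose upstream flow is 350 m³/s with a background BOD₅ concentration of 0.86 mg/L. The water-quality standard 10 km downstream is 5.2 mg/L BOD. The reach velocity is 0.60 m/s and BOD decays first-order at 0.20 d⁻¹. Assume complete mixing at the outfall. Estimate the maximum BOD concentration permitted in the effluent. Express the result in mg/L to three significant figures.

130 ML/d = 1.505 m³/s.
Travel time to the compliance point: t = 1e+04/0.60 = 1.667e+04 s = 0.1929 d; decay factor exp(−0.20·0.1929) = 0.9622.
So the concentration just after mixing may be at most 5.2/0.9622 = 5.405 mg/L.
Mass balance: 5.405·351.5 = 1.505·Cₑ + 350·0.86.
Cₑ = (1900 − 301) / 1.505 = 1063 mg/L.

1060 mg/L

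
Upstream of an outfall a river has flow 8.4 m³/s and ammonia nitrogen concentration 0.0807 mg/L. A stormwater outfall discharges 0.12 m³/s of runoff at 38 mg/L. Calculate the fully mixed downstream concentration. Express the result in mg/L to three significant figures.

0.615 mg/L

Flow-weighted mixing gives C = (0.12·38 + 8.4·0.0807) / (0.12 + 8.4) = 5.238/8.52 = 0.6148 mg/L.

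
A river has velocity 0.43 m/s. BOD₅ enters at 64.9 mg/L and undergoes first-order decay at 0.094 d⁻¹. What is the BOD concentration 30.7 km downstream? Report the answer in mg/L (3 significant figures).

Travel time t = 30.7 km / 0.43 m/s = 3.07e+04/0.43 = 7.14e+04 s = 0.8263 d.
First-order decay: C = 64.9·exp(−0.094·0.8263) = 64.9·0.9253 = 60.05 mg/L.

60.0 mg/L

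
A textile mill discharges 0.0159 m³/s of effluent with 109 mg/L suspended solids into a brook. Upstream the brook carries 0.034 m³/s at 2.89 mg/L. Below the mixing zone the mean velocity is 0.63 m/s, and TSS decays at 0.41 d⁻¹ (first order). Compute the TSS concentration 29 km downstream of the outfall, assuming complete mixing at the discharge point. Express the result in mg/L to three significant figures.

29.5 mg/L

After complete mixing, C₀ = (0.0159·109 + 0.034·2.89) / 0.0499 = 36.7 mg/L.
Travel time t = 2.9e+04 m / 0.63 m/s = 4.603e+04 s = 0.5328 d.
C = 36.7·exp(−0.41·0.5328) = 36.7·0.8038 = 29.5 mg/L.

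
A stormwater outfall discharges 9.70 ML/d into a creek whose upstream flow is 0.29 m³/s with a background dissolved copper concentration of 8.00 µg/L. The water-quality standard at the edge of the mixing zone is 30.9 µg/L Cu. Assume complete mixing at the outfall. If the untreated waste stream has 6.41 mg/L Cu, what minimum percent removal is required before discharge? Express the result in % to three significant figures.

98.6 %

9.70 ML/d = 0.1123 m³/s.
8.00 µg/L = 0.008 mg/L.
30.9 µg/L = 0.0309 mg/L.
Mass balance: 0.0309·0.4023 = 0.1123·Cₑ + 0.29·0.008.
Cₑ = (0.01243 − 0.00232) / 0.1123 = 0.09005 mg/L.
Required removal = 1 − 0.09005/6.41 = 98.6 %.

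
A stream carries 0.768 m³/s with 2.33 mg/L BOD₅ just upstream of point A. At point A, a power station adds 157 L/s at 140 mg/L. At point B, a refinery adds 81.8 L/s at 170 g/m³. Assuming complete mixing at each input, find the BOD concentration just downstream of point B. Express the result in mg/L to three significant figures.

157 L/s = 0.157 m³/s.
After input A: C = (0.768·2.33 + 0.157·140) / 0.925 = 25.7 mg/L.
81.8 L/s = 0.0818 m³/s.
After input B: C = (0.925·25.7 + 0.0818·170) / 1.007 = 37.42 mg/L.

37.4 mg/L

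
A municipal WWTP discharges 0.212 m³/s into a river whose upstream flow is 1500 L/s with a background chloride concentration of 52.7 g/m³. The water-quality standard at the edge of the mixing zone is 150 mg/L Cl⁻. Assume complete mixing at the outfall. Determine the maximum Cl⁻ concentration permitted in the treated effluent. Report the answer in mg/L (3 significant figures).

1500 L/s = 1.5 m³/s.
Mass balance: 150·1.712 = 0.212·Cₑ + 1.5·52.7.
Cₑ = (256.8 − 79.05) / 0.212 = 838.4 mg/L.

838 mg/L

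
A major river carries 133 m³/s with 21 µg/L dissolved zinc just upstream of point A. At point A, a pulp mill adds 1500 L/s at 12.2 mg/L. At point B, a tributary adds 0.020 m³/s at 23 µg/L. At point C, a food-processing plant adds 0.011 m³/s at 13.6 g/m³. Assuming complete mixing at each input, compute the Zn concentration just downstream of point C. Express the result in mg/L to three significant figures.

21 µg/L = 0.021 mg/L.
1500 L/s = 1.5 m³/s.
After input A: C = (133·0.021 + 1.5·12.2) / 134.5 = 0.1568 mg/L.
23 µg/L = 0.023 mg/L.
After input B: C = (134.5·0.1568 + 0.02·0.023) / 134.5 = 0.1568 mg/L.
After input C: C = (134.5·0.1568 + 0.011·13.6) / 134.5 = 0.1579 mg/L.

0.158 mg/L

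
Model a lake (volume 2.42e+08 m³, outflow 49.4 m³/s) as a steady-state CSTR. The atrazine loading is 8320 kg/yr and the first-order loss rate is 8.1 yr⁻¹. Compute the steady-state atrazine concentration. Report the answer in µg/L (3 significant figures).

2.36 µg/L

Outflow Q = 49.4 m³/s × 3.156e+07 s/yr = 1.559e+09 m³/yr.
Steady-state CSTR mass balance: W = Q·C + k·V·C, so C = W/(Q + kV).
Q + kV = 1.559e+09 + 8.1·2.42e+08 = 3.519e+09 m³/yr.
C = 8320/3.519e+09 = 2.364e-06 kg/m³ = 0.002364 mg/L = 2.364 µg/L.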